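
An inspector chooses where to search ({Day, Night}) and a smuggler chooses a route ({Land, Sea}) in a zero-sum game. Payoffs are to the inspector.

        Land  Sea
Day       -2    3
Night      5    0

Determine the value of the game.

Row minima: Day → -2, Night → 0; maximin = 0.
Column maxima: Land → 5, Sea → 3; minimax = 3.
0 ≠ 3, so there is no saddle point; optimal play is mixed.
Let the inspector play Day with probability p. Expected payoff against Land: (-2)p + 5(1−p) = −7p + 5; against Sea: 3p + 0(1−p) = 3p.
Setting these equal: −7p + 5 = 3p ⇒ −10p = -5 ⇒ p = 1/2, and the value is (-7)·(1/2) + 5 = 3/2.
For the smuggler: with q = P(Land), equating Day's and Night's payoffs gives −5q + 3 = 5q ⇒ q = 3/10.

3/2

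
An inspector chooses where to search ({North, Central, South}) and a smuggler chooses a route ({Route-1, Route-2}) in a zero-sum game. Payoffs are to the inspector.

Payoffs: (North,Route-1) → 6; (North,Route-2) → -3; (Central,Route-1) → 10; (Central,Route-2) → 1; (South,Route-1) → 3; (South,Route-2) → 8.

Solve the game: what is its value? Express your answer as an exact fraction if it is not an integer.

11/2

Row minima: North → -3, Central → 1, South → 3; maximin = 3.
Column maxima: Route-1 → 10, Route-2 → 8; minimax = 8.
3 ≠ 8, so there is no saddle point; optimal play is mixed.
North is strictly dominated by Central, so the inspector never plays it.
On the remaining 2×2 (Central, South vs Route-1, Route-2):
Let the inspector play Central with probability p. Expected payoff against Route-1: 10p + 3(1−p) = 7p + 3; against Route-2: 1p + 8(1−p) = −7p + 8.
Setting these equal: 7p + 3 = −7p + 8 ⇒ 14p = 5 ⇒ p = 5/14, and the value is (7)·(5/14) + 3 = 11/2.
For the smuggler: with q = P(Route-1), equating Central's and South's payoffs gives 9q + 1 = −5q + 8 ⇒ q = 1/2.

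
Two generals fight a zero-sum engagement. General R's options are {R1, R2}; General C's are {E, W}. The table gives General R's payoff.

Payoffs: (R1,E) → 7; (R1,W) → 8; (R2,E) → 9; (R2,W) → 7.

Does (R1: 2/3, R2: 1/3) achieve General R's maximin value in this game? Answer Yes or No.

Yes

Against E this mix gives (2/3)·7 + (1/3)·9 = 23/3.
Against W this mix gives (2/3)·8 + (1/3)·7 = 23/3.
All of General C's active replies (E, W) yield 23/3, and no column does worse for General R. The mix makes General C indifferent and guarantees 23/3, so it is optimal.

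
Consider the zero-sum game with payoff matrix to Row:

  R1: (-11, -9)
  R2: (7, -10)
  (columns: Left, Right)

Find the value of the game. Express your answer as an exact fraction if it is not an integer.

-173/19

Row minima: R1 → -11, R2 → -10; maximin = -10.
Column maxima: Left → 7, Right → -9; minimax = -9.
-10 ≠ -9, so there is no saddle point; optimal play is mixed.
Let Row play R1 with probability p. Expected payoff against Left: (-11)p + 7(1−p) = −18p + 7; against Right: (-9)p + (-10)(1−p) = p − 10.
Setting these equal: −18p + 7 = p − 10 ⇒ −19p = -17 ⇒ p = 17/19, and the value is (-18)·(17/19) + 7 = -173/19.
For Column: with q = P(Left), equating R1's and R2's payoffs gives −2q − 9 = 17q − 10 ⇒ q = 1/19.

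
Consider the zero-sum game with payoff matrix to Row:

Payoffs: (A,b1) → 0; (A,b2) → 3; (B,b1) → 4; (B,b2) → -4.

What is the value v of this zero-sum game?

12/11

Row minima: A → 0, B → -4; maximin = 0.
Column maxima: b1 → 4, b2 → 3; minimax = 3.
0 ≠ 3, so there is no saddle point; optimal play is mixed.
Let Row play A with probability p. Expected payoff against b1: 0p + 4(1−p) = −4p + 4; against b2: 3p + (-4)(1−p) = 7p − 4.
Setting these equal: −4p + 4 = 7p − 4 ⇒ −11p = -8 ⇒ p = 8/11, and the value is (-4)·(8/11) + 4 = 12/11.
For Column: with q = P(b1), equating A's and B's payoffs gives −3q + 3 = 8q − 4 ⇒ q = 7/11.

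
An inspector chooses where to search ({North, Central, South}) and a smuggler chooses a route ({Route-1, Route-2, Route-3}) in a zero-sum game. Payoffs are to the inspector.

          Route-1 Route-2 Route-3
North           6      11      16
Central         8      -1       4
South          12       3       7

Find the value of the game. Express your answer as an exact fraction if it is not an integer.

Row minima: North → 6, Central → -1, South → 3; maximin = 6.
Column maxima: Route-1 → 12, Route-2 → 11, Route-3 → 16; minimax = 11.
6 ≠ 11, so there is no saddle point; optimal play is mixed.
Central is strictly dominated by South, so the inspector never plays it.
Route-3 is strictly dominated by Route-2 (it gives the inspector strictly more in every row), so the smuggler never plays it.
On the remaining 2×2 (North, South vs Route-1, Route-2):
Let the inspector play North with probability p. Expected payoff against Route-1: 6p + 12(1−p) = −6p + 12; against Route-2: 11p + 3(1−p) = 8p + 3.
Setting these equal: −6p + 12 = 8p + 3 ⇒ −14p = -9 ⇒ p = 9/14, and the value is (-6)·(9/14) + 12 = 57/7.
For the smuggler: with q = P(Route-1), equating North's and South's payoffs gives −5q + 11 = 9q + 3 ⇒ q = 4/7.

57/7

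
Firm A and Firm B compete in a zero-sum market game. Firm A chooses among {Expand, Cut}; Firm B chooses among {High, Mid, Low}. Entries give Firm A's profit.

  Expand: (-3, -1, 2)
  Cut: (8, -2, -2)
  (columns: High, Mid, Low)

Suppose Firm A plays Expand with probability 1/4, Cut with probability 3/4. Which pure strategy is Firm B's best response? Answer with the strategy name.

If Firm B plays High, Firm A's expected payoff is (1/4)·(-3) + (3/4)·8 = 21/4.
If Firm B plays Mid, Firm A's expected payoff is (1/4)·(-1) + (3/4)·(-2) = -7/4.
If Firm B plays Low, Firm A's expected payoff is (1/4)·2 + (3/4)·(-2) = -1.
Firm B minimizes Firm A's payoff; the smallest is -7/4, so the best response is Mid.

Mid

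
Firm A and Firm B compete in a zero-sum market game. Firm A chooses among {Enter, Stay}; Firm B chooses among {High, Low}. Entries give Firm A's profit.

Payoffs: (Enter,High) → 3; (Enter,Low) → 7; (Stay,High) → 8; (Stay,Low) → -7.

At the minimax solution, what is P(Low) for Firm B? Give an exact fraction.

Row minima: Enter → 3, Stay → -7; maximin = 3.
Column maxima: High → 8, Low → 7; minimax = 7.
3 ≠ 7, so there is no saddle point; optimal play is mixed.
Let Firm A play Enter with probability p. Expected payoff against High: 3p + 8(1−p) = −5p + 8; against Low: 7p + (-7)(1−p) = 14p − 7.
Setting these equal: −5p + 8 = 14p − 7 ⇒ −19p = -15 ⇒ p = 15/19, and the value is (-5)·(15/19) + 8 = 77/19.
For Firm B: with q = P(High), equating Enter's and Stay's payoffs gives −4q + 7 = 15q − 7 ⇒ q = 14/19.

5/19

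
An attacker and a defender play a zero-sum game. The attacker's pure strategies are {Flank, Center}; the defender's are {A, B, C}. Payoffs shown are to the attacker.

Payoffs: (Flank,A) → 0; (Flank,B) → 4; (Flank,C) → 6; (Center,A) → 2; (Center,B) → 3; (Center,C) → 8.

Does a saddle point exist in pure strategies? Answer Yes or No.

Row minima: Flank → 0, Center → 2; maximin = 2.
Column maxima: A → 2, B → 4, C → 8; minimax = 2.
maximin = minimax = 2, so a saddle point exists.

Yes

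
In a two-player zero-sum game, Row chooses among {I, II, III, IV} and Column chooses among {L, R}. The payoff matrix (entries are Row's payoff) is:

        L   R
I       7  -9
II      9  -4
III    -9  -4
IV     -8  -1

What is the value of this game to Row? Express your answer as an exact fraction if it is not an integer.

Row minima: I → -9, II → -4, III → -9, IV → -8; maximin = -4.
Column maxima: L → 9, R → -1; minimax = -1.
-4 ≠ -1, so there is no saddle point; optimal play is mixed.
I is strictly dominated by II, so Row never plays it.
III is strictly dominated by IV, so Row never plays it.
On the remaining 2×2 (II, IV vs L, R):
Let Row play II with probability p. Expected payoff against L: 9p + (-8)(1−p) = 17p − 8; against R: (-4)p + (-1)(1−p) = −3p − 1.
Setting these equal: 17p − 8 = −3p − 1 ⇒ 20p = 7 ⇒ p = 7/20, and the value is (17)·(7/20) − 8 = -41/20.
For Column: with q = P(L), equating II's and IV's payoffs gives 13q − 4 = −7q − 1 ⇒ q = 3/20.

-41/20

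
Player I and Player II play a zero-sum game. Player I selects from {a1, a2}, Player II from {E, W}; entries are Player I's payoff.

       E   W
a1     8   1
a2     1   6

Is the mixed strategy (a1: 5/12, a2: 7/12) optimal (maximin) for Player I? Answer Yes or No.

Against E this mix gives (5/12)·8 + (7/12)·1 = 47/12.
Against W this mix gives (5/12)·1 + (7/12)·6 = 47/12.
All of Player II's active replies (E, W) yield 47/12, and no column does worse for Player I. The mix makes Player II indifferent and guarantees 47/12, so it is optimal.

Yes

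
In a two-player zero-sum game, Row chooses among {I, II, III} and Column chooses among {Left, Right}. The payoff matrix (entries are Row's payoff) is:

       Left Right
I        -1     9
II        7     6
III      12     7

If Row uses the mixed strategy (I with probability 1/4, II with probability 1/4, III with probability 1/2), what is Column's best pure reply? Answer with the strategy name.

If Column plays Left, Row's expected payoff is (1/4)·(-1) + (1/4)·7 + (1/2)·12 = 15/2.
If Column plays Right, Row's expected payoff is (1/4)·9 + (1/4)·6 + (1/2)·7 = 29/4.
Column minimizes Row's payoff; the smallest is 29/4, so the best response is Right.

Right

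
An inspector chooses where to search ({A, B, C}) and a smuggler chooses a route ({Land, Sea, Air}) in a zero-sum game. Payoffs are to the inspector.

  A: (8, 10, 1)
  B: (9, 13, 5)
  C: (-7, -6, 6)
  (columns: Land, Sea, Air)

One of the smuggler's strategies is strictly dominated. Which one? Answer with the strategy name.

Sea

Land holds the inspector's payoff strictly below Sea in every row: 8 < 10, 9 < 13, -7 < -6.
So Sea is strictly dominated for the smuggler.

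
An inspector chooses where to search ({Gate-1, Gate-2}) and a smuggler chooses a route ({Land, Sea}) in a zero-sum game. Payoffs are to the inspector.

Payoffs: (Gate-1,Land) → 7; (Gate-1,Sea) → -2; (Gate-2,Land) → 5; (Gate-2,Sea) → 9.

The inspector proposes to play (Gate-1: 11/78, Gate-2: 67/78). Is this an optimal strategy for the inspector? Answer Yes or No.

No

Against Land this mix gives (11/78)·7 + (67/78)·5 = 206/39.
Against Sea this mix gives (11/78)·(-2) + (67/78)·9 = 581/78.
The smuggler will play Land, holding the inspector to 206/39. Shifting weight toward the row that does better against Land would raise this floor (the equalizing mix achieves 73/13 against both Land and Sea), so the proposed strategy is not optimal.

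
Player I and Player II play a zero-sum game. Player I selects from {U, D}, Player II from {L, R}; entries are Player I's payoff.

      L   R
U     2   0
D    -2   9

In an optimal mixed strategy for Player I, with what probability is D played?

Row minima: U → 0, D → -2; maximin = 0.
Column maxima: L → 2, R → 9; minimax = 2.
0 ≠ 2, so there is no saddle point; optimal play is mixed.
Let Player I play U with probability p. Expected payoff against L: 2p + (-2)(1−p) = 4p − 2; against R: 0p + 9(1−p) = −9p + 9.
Setting these equal: 4p − 2 = −9p + 9 ⇒ 13p = 11 ⇒ p = 11/13, and the value is (4)·(11/13) − 2 = 18/13.
For Player II: with q = P(L), equating U's and D's payoffs gives 2q = −11q + 9 ⇒ q = 9/13.

2/13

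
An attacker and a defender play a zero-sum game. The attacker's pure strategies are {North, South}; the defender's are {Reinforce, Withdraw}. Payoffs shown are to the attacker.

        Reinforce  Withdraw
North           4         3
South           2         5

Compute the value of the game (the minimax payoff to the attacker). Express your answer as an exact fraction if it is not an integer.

Row minima: North → 3, South → 2; maximin = 3.
Column maxima: Reinforce → 4, Withdraw → 5; minimax = 4.
3 ≠ 4, so there is no saddle point; optimal play is mixed.
Let the attacker play North with probability p. Expected payoff against Reinforce: 4p + 2(1−p) = 2p + 2; against Withdraw: 3p + 5(1−p) = −2p + 5.
Setting these equal: 2p + 2 = −2p + 5 ⇒ 4p = 3 ⇒ p = 3/4, and the value is (2)·(3/4) + 2 = 7/2.
For the defender: with q = P(Reinforce), equating North's and South's payoffs gives q + 3 = −3q + 5 ⇒ q = 1/2.

7/2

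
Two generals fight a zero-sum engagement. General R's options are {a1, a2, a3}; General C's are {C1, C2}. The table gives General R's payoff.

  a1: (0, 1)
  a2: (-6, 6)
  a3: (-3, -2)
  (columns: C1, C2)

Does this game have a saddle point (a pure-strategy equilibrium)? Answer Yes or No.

Row minima: a1 → 0, a2 → -6, a3 → -3; maximin = 0.
Column maxima: C1 → 0, C2 → 6; minimax = 0.
maximin = minimax = 0, so a saddle point exists.

Yes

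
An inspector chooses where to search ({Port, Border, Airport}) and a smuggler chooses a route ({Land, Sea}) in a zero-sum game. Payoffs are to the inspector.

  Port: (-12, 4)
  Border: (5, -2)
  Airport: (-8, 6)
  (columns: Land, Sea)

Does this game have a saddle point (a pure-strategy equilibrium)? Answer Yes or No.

Row minima: Port → -12, Border → -2, Airport → -8; maximin = -2.
Column maxima: Land → 5, Sea → 6; minimax = 5.
-2 ≠ 5, so no pure-strategy equilibrium exists.

No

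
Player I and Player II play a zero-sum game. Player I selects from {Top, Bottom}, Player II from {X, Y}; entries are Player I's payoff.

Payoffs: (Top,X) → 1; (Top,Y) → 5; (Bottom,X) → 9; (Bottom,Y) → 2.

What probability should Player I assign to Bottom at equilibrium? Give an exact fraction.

Row minima: Top → 1, Bottom → 2; maximin = 2.
Column maxima: X → 9, Y → 5; minimax = 5.
2 ≠ 5, so there is no saddle point; optimal play is mixed.
Let Player I play Top with probability p. Expected payoff against X: 1p + 9(1−p) = −8p + 9; against Y: 5p + 2(1−p) = 3p + 2.
Setting these equal: −8p + 9 = 3p + 2 ⇒ −11p = -7 ⇒ p = 7/11, and the value is (-8)·(7/11) + 9 = 43/11.
For Player II: with q = P(X), equating Top's and Bottom's payoffs gives −4q + 5 = 7q + 2 ⇒ q = 3/11.

4/11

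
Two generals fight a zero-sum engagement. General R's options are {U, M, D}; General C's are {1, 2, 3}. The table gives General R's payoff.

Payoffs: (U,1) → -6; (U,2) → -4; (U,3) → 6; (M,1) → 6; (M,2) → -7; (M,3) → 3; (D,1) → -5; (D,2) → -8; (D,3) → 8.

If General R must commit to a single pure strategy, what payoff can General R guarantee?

Row minima: U → -6, M → -7, D → -8.
The best of these is -6.

-6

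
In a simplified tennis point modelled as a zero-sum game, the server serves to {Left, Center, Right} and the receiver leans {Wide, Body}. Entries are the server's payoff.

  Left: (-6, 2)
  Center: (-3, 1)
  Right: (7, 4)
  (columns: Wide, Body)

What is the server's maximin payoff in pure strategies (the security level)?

Row minima: Left → -6, Center → -3, Right → 4.
The best of these is 4.

4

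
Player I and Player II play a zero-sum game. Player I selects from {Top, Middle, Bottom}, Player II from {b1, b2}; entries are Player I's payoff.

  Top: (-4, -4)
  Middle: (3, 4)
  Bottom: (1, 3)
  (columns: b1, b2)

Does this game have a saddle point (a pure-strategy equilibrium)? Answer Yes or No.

Yes

Row minima: Top → -4, Middle → 3, Bottom → 1; maximin = 3.
Column maxima: b1 → 3, b2 → 4; minimax = 3.
maximin = minimax = 3, so a saddle point exists.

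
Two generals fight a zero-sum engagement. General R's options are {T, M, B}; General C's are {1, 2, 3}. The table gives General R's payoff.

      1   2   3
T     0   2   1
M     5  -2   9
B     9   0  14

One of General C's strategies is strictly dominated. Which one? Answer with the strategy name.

1 holds General R's payoff strictly below 3 in every row: 0 < 1, 5 < 9, 9 < 14.
So 3 is strictly dominated for General C.

3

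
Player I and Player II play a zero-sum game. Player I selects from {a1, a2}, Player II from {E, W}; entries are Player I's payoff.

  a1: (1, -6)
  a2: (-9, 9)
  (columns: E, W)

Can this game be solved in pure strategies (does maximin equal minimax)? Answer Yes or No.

No

Row minima: a1 → -6, a2 → -9; maximin = -6.
Column maxima: E → 1, W → 9; minimax = 1.
-6 ≠ 1, so no pure-strategy equilibrium exists.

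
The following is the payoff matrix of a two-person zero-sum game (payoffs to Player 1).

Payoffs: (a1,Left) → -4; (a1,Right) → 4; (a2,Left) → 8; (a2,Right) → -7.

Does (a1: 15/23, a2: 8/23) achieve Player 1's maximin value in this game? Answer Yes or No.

Yes

Against Left this mix gives (15/23)·(-4) + (8/23)·8 = 4/23.
Against Right this mix gives (15/23)·4 + (8/23)·(-7) = 4/23.
All of Player 2's active replies (Left, Right) yield 4/23, and no column does worse for Player 1. The mix makes Player 2 indifferent and guarantees 4/23, so it is optimal.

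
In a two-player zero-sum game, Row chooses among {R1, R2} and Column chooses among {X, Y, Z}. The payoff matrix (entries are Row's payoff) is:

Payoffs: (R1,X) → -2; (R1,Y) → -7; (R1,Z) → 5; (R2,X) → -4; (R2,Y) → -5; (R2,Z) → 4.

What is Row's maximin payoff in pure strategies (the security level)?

Row minima: R1 → -7, R2 → -5.
The best of these is -5.

-5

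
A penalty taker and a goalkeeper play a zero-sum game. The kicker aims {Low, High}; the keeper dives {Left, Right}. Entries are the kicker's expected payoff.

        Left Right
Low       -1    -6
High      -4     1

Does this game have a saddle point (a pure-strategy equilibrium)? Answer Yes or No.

Row minima: Low → -6, High → -4; maximin = -4.
Column maxima: Left → -1, Right → 1; minimax = -1.
-4 ≠ -1, so no pure-strategy equilibrium exists.

No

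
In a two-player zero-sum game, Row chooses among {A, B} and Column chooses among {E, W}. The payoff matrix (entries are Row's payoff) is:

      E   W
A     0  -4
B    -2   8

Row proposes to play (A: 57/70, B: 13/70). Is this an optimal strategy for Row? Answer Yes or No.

Against E this mix gives (57/70)·0 + (13/70)·(-2) = -13/35.
Against W this mix gives (57/70)·(-4) + (13/70)·8 = -62/35.
Column will play W, holding Row to -62/35. Shifting weight toward the row that does better against W would raise this floor (the equalizing mix achieves -4/7 against both W and E), so the proposed strategy is not optimal.

No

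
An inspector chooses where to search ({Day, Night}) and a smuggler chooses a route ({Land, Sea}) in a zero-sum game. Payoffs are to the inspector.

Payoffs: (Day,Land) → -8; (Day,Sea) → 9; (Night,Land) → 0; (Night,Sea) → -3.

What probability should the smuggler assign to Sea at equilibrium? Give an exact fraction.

Row minima: Day → -8, Night → -3; maximin = -3.
Column maxima: Land → 0, Sea → 9; minimax = 0.
-3 ≠ 0, so there is no saddle point; optimal play is mixed.
Let the inspector play Day with probability p. Expected payoff against Land: (-8)p + 0(1−p) = −8p; against Sea: 9p + (-3)(1−p) = 12p − 3.
Setting these equal: −8p = 12p − 3 ⇒ −20p = -3 ⇒ p = 3/20, and the value is (-8)·(3/20) = -6/5.
For the smuggler: with q = P(Land), equating Day's and Night's payoffs gives −17q + 9 = 3q − 3 ⇒ q = 3/5.

2/5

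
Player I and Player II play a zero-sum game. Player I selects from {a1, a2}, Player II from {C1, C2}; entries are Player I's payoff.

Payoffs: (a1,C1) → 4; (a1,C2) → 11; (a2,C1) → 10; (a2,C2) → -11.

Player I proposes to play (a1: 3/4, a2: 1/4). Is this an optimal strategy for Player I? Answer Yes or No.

Yes

Against C1 this mix gives (3/4)·4 + (1/4)·10 = 11/2.
Against C2 this mix gives (3/4)·11 + (1/4)·(-11) = 11/2.
All of Player II's active replies (C1, C2) yield 11/2, and no column does worse for Player I. The mix makes Player II indifferent and guarantees 11/2, so it is optimal.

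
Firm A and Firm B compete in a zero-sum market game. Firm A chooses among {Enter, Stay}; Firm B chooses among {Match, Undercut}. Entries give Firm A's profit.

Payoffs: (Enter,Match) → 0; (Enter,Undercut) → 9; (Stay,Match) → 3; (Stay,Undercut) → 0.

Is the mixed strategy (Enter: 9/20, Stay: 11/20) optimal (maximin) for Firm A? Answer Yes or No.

Against Match this mix gives (9/20)·0 + (11/20)·3 = 33/20.
Against Undercut this mix gives (9/20)·9 + (11/20)·0 = 81/20.
Firm B will play Match, holding Firm A to 33/20. Shifting weight toward the row that does better against Match would raise this floor (the equalizing mix achieves 9/4 against both Match and Undercut), so the proposed strategy is not optimal.

No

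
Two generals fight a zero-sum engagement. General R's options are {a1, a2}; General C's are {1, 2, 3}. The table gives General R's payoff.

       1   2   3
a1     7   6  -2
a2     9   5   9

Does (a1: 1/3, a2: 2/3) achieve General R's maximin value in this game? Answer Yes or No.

Yes

Against 1 this mix gives (1/3)·7 + (2/3)·9 = 25/3.
Against 2 this mix gives (1/3)·6 + (2/3)·5 = 16/3.
Against 3 this mix gives (1/3)·(-2) + (2/3)·9 = 16/3.
All of General C's active replies (2, 3) yield 16/3, and no column does worse for General R. The mix makes General C indifferent and guarantees 16/3, so it is optimal.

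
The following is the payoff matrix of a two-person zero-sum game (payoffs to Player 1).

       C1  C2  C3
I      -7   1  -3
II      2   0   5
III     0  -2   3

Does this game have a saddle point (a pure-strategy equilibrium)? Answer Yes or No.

Row minima: I → -7, II → 0, III → -2; maximin = 0.
Column maxima: C1 → 2, C2 → 1, C3 → 5; minimax = 1.
0 ≠ 1, so no pure-strategy equilibrium exists.

No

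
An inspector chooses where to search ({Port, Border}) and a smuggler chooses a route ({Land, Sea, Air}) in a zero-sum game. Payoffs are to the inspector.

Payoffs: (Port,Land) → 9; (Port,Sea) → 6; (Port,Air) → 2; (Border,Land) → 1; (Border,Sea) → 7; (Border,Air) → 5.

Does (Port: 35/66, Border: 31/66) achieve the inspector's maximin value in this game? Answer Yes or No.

Against Land this mix gives (35/66)·9 + (31/66)·1 = 173/33.
Against Sea this mix gives (35/66)·6 + (31/66)·7 = 427/66.
Against Air this mix gives (35/66)·2 + (31/66)·5 = 75/22.
The smuggler will play Air, holding the inspector to 75/22. Shifting weight toward the row that does better against Air would raise this floor (the equalizing mix achieves 43/11 against both Air and Land), so the proposed strategy is not optimal.

No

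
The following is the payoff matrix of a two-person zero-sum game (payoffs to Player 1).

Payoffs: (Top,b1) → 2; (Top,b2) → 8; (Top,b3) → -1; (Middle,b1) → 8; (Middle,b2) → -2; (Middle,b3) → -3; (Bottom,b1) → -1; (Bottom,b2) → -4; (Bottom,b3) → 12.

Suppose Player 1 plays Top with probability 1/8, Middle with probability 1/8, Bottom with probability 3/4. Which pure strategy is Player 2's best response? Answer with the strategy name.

If Player 2 plays b1, Player 1's expected payoff is (1/8)·2 + (1/8)·8 + (3/4)·(-1) = 1/2.
If Player 2 plays b2, Player 1's expected payoff is (1/8)·8 + (1/8)·(-2) + (3/4)·(-4) = -9/4.
If Player 2 plays b3, Player 1's expected payoff is (1/8)·(-1) + (1/8)·(-3) + (3/4)·12 = 17/2.
Player 2 minimizes Player 1's payoff; the smallest is -9/4, so the best response is b2.

b2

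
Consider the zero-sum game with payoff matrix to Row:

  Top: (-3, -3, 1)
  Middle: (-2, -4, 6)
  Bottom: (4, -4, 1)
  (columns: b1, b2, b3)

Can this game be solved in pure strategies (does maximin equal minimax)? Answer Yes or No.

Row minima: Top → -3, Middle → -4, Bottom → -4; maximin = -3.
Column maxima: b1 → 4, b2 → -3, b3 → 6; minimax = -3.
maximin = minimax = -3, so a saddle point exists.

Yes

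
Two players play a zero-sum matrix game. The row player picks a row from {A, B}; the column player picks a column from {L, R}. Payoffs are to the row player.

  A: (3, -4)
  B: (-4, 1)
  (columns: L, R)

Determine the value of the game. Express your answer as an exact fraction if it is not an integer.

-13/12

Row minima: A → -4, B → -4; maximin = -4.
Column maxima: L → 3, R → 1; minimax = 1.
-4 ≠ 1, so there is no saddle point; optimal play is mixed.
Let the row player play A with probability p. Expected payoff against L: 3p + (-4)(1−p) = 7p − 4; against R: (-4)p + 1(1−p) = −5p + 1.
Setting these equal: 7p − 4 = −5p + 1 ⇒ 12p = 5 ⇒ p = 5/12, and the value is (7)·(5/12) − 4 = -13/12.
For the column player: with q = P(L), equating A's and B's payoffs gives 7q − 4 = −5q + 1 ⇒ q = 5/12.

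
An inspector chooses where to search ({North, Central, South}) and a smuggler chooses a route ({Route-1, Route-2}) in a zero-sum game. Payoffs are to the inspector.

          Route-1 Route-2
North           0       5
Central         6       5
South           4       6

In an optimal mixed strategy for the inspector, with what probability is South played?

1/3

Row minima: North → 0, Central → 5, South → 4; maximin = 5.
Column maxima: Route-1 → 6, Route-2 → 6; minimax = 6.
5 ≠ 6, so there is no saddle point; optimal play is mixed.
North is strictly dominated by South, so the inspector never plays it.
On the remaining 2×2 (Central, South vs Route-1, Route-2):
Let the inspector play Central with probability p. Expected payoff against Route-1: 6p + 4(1−p) = 2p + 4; against Route-2: 5p + 6(1−p) = −p + 6.
Setting these equal: 2p + 4 = −p + 6 ⇒ 3p = 2 ⇒ p = 2/3, and the value is (2)·(2/3) + 4 = 16/3.
For the smuggler: with q = P(Route-1), equating Central's and South's payoffs gives q + 5 = −2q + 6 ⇒ q = 1/3.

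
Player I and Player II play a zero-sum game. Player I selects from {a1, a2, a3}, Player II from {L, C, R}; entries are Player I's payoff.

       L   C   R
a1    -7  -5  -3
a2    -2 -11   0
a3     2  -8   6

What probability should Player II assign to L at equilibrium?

Row minima: a1 → -7, a2 → -11, a3 → -8; maximin = -7.
Column maxima: L → 2, C → -5, R → 6; minimax = -5.
-7 ≠ -5, so there is no saddle point; optimal play is mixed.
a2 is strictly dominated by a3, so Player I never plays it.
R is strictly dominated by L (it gives Player I strictly more in every row), so Player II never plays it.
On the remaining 2×2 (a1, a3 vs L, C):
Let Player I play a1 with probability p. Expected payoff against L: (-7)p + 2(1−p) = −9p + 2; against C: (-5)p + (-8)(1−p) = 3p − 8.
Setting these equal: −9p + 2 = 3p − 8 ⇒ −12p = -10 ⇒ p = 5/6, and the value is (-9)·(5/6) + 2 = -11/2.
For Player II: with q = P(L), equating a1's and a3's payoffs gives −2q − 5 = 10q − 8 ⇒ q = 1/4.

1/4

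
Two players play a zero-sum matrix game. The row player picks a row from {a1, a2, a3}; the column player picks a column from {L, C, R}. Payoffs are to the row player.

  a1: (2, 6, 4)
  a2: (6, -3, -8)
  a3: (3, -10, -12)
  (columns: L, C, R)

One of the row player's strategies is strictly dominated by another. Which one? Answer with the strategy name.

a2 gives a strictly higher payoff than a3 against every column: 6 > 3, -3 > -10, -8 > -12.
So a3 is strictly dominated and the row player never plays it.

a3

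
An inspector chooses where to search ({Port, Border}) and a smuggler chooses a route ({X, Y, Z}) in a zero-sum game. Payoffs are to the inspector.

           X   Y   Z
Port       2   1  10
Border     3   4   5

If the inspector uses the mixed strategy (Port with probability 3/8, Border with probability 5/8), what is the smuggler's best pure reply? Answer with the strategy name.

If the smuggler plays X, the inspector's expected payoff is (3/8)·2 + (5/8)·3 = 21/8.
If the smuggler plays Y, the inspector's expected payoff is (3/8)·1 + (5/8)·4 = 23/8.
If the smuggler plays Z, the inspector's expected payoff is (3/8)·10 + (5/8)·5 = 55/8.
The smuggler minimizes the inspector's payoff; the smallest is 21/8, so the best response is X.

X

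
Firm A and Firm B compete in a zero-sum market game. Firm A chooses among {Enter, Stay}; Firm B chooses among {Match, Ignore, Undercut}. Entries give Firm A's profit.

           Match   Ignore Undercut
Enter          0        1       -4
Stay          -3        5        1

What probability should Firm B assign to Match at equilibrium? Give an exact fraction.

5/8

Row minima: Enter → -4, Stay → -3; maximin = -3.
Column maxima: Match → 0, Ignore → 5, Undercut → 1; minimax = 0.
-3 ≠ 0, so there is no saddle point; optimal play is mixed.
Ignore is strictly dominated by Match (it gives Firm A strictly more in every row), so Firm B never plays it.
On the remaining 2×2 (Enter, Stay vs Match, Undercut):
Let Firm A play Enter with probability p. Expected payoff against Match: 0p + (-3)(1−p) = 3p − 3; against Undercut: (-4)p + 1(1−p) = −5p + 1.
Setting these equal: 3p − 3 = −5p + 1 ⇒ 8p = 4 ⇒ p = 1/2, and the value is (3)·(1/2) − 3 = -3/2.
For Firm B: with q = P(Match), equating Enter's and Stay's payoffs gives 4q − 4 = −4q + 1 ⇒ q = 5/8.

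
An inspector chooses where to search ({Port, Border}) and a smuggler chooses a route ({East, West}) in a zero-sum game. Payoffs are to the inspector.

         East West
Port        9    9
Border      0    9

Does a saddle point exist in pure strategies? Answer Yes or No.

Yes

Row minima: Port → 9, Border → 0; maximin = 9.
Column maxima: East → 9, West → 9; minimax = 9.
maximin = minimax = 9, so a saddle point exists.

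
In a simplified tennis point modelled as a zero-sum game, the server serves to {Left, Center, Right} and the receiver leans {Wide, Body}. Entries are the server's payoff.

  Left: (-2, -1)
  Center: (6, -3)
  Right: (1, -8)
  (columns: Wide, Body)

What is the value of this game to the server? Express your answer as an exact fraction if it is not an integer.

-6/5

Row minima: Left → -2, Center → -3, Right → -8; maximin = -2.
Column maxima: Wide → 6, Body → -1; minimax = -1.
-2 ≠ -1, so there is no saddle point; optimal play is mixed.
Right is strictly dominated by Center, so the server never plays it.
On the remaining 2×2 (Left, Center vs Wide, Body):
Let the server play Left with probability p. Expected payoff against Wide: (-2)p + 6(1−p) = −8p + 6; against Body: (-1)p + (-3)(1−p) = 2p − 3.
Setting these equal: −8p + 6 = 2p − 3 ⇒ −10p = -9 ⇒ p = 9/10, and the value is (-8)·(9/10) + 6 = -6/5.
For the receiver: with q = P(Wide), equating Left's and Center's payoffs gives −q − 1 = 9q − 3 ⇒ q = 1/5.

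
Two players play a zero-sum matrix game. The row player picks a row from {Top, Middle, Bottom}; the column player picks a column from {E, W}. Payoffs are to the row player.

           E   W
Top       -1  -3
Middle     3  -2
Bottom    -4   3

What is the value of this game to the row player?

Row minima: Top → -3, Middle → -2, Bottom → -4; maximin = -2.
Column maxima: E → 3, W → 3; minimax = 3.
-2 ≠ 3, so there is no saddle point; optimal play is mixed.
Top is strictly dominated by Middle, so the row player never plays it.
On the remaining 2×2 (Middle, Bottom vs E, W):
Let the row player play Middle with probability p. Expected payoff against E: 3p + (-4)(1−p) = 7p − 4; against W: (-2)p + 3(1−p) = −5p + 3.
Setting these equal: 7p − 4 = −5p + 3 ⇒ 12p = 7 ⇒ p = 7/12, and the value is (7)·(7/12) − 4 = 1/12.
For the column player: with q = P(E), equating Middle's and Bottom's payoffs gives 5q − 2 = −7q + 3 ⇒ q = 5/12.

1/12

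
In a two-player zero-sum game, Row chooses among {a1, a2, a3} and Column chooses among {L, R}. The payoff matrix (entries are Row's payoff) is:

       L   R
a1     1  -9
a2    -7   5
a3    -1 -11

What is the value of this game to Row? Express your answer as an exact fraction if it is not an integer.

-29/11

Row minima: a1 → -9, a2 → -7, a3 → -11; maximin = -7.
Column maxima: L → 1, R → 5; minimax = 1.
-7 ≠ 1, so there is no saddle point; optimal play is mixed.
a3 is strictly dominated by a1, so Row never plays it.
On the remaining 2×2 (a1, a2 vs L, R):
Let Row play a1 with probability p. Expected payoff against L: 1p + (-7)(1−p) = 8p − 7; against R: (-9)p + 5(1−p) = −14p + 5.
Setting these equal: 8p − 7 = −14p + 5 ⇒ 22p = 12 ⇒ p = 6/11, and the value is (8)·(6/11) − 7 = -29/11.
For Column: with q = P(L), equating a1's and a2's payoffs gives 10q − 9 = −12q + 5 ⇒ q = 7/11.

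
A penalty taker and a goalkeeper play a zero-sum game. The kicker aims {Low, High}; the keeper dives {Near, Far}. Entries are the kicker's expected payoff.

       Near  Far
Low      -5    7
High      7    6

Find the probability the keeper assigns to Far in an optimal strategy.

Row minima: Low → -5, High → 6; maximin = 6.
Column maxima: Near → 7, Far → 7; minimax = 7.
6 ≠ 7, so there is no saddle point; optimal play is mixed.
Let the kicker play Low with probability p. Expected payoff against Near: (-5)p + 7(1−p) = −12p + 7; against Far: 7p + 6(1−p) = p + 6.
Setting these equal: −12p + 7 = p + 6 ⇒ −13p = -1 ⇒ p = 1/13, and the value is (-12)·(1/13) + 7 = 79/13.
For the keeper: with q = P(Near), equating Low's and High's payoffs gives −12q + 7 = q + 6 ⇒ q = 1/13.

12/13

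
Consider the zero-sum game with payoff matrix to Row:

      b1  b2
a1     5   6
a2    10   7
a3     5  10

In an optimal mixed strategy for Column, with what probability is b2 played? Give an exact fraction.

5/8

Row minima: a1 → 5, a2 → 7, a3 → 5; maximin = 7.
Column maxima: b1 → 10, b2 → 10; minimax = 10.
7 ≠ 10, so there is no saddle point; optimal play is mixed.
a1 is strictly dominated by a2, so Row never plays it.
On the remaining 2×2 (a2, a3 vs b1, b2):
Let Row play a2 with probability p. Expected payoff against b1: 10p + 5(1−p) = 5p + 5; against b2: 7p + 10(1−p) = −3p + 10.
Setting these equal: 5p + 5 = −3p + 10 ⇒ 8p = 5 ⇒ p = 5/8, and the value is (5)·(5/8) + 5 = 65/8.
For Column: with q = P(b1), equating a2's and a3's payoffs gives 3q + 7 = −5q + 10 ⇒ q = 3/8.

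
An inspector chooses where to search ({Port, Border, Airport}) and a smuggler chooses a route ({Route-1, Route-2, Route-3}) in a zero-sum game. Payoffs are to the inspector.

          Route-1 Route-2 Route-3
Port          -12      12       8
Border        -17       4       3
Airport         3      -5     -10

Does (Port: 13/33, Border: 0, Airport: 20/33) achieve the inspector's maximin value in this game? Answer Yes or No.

Against Route-1 this mix gives (13/33)·(-12) + (20/33)·3 = -32/11.
Against Route-2 this mix gives (13/33)·12 + (20/33)·(-5) = 56/33.
Against Route-3 this mix gives (13/33)·8 + (20/33)·(-10) = -32/11.
All of the smuggler's active replies (Route-1, Route-3) yield -32/11, and no column does worse for the inspector. The mix makes the smuggler indifferent and guarantees -32/11, so it is optimal.

Yes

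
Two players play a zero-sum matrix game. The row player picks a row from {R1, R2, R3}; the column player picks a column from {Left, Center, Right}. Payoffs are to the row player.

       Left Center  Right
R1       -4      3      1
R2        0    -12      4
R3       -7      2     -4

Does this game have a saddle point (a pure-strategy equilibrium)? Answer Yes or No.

Row minima: R1 → -4, R2 → -12, R3 → -7; maximin = -4.
Column maxima: Left → 0, Center → 3, Right → 4; minimax = 0.
-4 ≠ 0, so no pure-strategy equilibrium exists.

No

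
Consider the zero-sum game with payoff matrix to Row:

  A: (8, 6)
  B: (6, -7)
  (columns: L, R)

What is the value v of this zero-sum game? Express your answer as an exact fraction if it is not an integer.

6

Row minima: A → 6, B → -7; maximin = 6.
Column maxima: L → 8, R → 6; minimax = 6.
Since maximin = minimax = 6, there is a saddle point and the value is 6.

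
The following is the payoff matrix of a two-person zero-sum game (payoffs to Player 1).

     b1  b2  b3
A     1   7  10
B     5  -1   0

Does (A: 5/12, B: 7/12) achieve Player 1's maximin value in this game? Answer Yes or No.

No

Against b1 this mix gives (5/12)·1 + (7/12)·5 = 10/3.
Against b2 this mix gives (5/12)·7 + (7/12)·(-1) = 7/3.
Against b3 this mix gives (5/12)·10 + (7/12)·0 = 25/6.
Player 2 will play b2, holding Player 1 to 7/3. Shifting weight toward the row that does better against b2 would raise this floor (the equalizing mix achieves 3 against both b2 and b1), so the proposed strategy is not optimal.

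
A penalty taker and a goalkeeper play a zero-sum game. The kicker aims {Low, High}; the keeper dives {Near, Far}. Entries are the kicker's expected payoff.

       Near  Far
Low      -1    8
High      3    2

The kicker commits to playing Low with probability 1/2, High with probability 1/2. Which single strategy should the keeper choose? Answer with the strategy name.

If the keeper plays Near, the kicker's expected payoff is (1/2)·(-1) + (1/2)·3 = 1.
If the keeper plays Far, the kicker's expected payoff is (1/2)·8 + (1/2)·2 = 5.
The keeper minimizes the kicker's payoff; the smallest is 1, so the best response is Near.

Near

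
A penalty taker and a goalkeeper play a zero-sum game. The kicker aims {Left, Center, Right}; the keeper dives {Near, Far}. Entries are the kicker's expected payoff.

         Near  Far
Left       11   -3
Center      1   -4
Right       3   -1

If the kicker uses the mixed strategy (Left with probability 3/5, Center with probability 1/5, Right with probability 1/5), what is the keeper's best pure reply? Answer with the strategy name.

Far

If the keeper plays Near, the kicker's expected payoff is (3/5)·11 + (1/5)·1 + (1/5)·3 = 37/5.
If the keeper plays Far, the kicker's expected payoff is (3/5)·(-3) + (1/5)·(-4) + (1/5)·(-1) = -14/5.
The keeper minimizes the kicker's payoff; the smallest is -14/5, so the best response is Far.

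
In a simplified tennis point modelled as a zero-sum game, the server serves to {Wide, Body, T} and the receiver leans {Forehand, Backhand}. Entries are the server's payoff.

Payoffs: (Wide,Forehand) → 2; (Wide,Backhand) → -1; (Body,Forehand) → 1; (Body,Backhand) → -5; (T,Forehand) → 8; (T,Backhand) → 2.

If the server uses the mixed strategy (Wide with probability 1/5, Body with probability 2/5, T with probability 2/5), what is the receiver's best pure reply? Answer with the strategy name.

Backhand

If the receiver plays Forehand, the server's expected payoff is (1/5)·2 + (2/5)·1 + (2/5)·8 = 4.
If the receiver plays Backhand, the server's expected payoff is (1/5)·(-1) + (2/5)·(-5) + (2/5)·2 = -7/5.
The receiver minimizes the server's payoff; the smallest is -7/5, so the best response is Backhand.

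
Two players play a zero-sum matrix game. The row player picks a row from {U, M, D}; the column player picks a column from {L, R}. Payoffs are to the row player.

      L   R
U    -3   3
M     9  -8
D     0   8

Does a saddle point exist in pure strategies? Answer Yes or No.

No

Row minima: U → -3, M → -8, D → 0; maximin = 0.
Column maxima: L → 9, R → 8; minimax = 8.
0 ≠ 8, so no pure-strategy equilibrium exists.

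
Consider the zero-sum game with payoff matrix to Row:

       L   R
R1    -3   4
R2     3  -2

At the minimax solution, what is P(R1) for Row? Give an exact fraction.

5/12

Row minima: R1 → -3, R2 → -2; maximin = -2.
Column maxima: L → 3, R → 4; minimax = 3.
-2 ≠ 3, so there is no saddle point; optimal play is mixed.
Let Row play R1 with probability p. Expected payoff against L: (-3)p + 3(1−p) = −6p + 3; against R: 4p + (-2)(1−p) = 6p − 2.
Setting these equal: −6p + 3 = 6p − 2 ⇒ −12p = -5 ⇒ p = 5/12, and the value is (-6)·(5/12) + 3 = 1/2.
For Column: with q = P(L), equating R1's and R2's payoffs gives −7q + 4 = 5q − 2 ⇒ q = 1/2.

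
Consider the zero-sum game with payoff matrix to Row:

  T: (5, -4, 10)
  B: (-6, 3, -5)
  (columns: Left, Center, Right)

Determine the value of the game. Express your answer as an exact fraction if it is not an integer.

Row minima: T → -4, B → -6; maximin = -4.
Column maxima: Left → 5, Center → 3, Right → 10; minimax = 3.
-4 ≠ 3, so there is no saddle point; optimal play is mixed.
Right is strictly dominated by Left (it gives Row strictly more in every row), so Column never plays it.
On the remaining 2×2 (T, B vs Left, Center):
Let Row play T with probability p. Expected payoff against Left: 5p + (-6)(1−p) = 11p − 6; against Center: (-4)p + 3(1−p) = −7p + 3.
Setting these equal: 11p − 6 = −7p + 3 ⇒ 18p = 9 ⇒ p = 1/2, and the value is (11)·(1/2) − 6 = -1/2.
For Column: with q = P(Left), equating T's and B's payoffs gives 9q − 4 = −9q + 3 ⇒ q = 7/18.

-1/2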